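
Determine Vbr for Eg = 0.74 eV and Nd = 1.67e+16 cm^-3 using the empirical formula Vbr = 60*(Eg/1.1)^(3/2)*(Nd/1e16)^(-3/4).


Step 1: Eg/1.1 = 0.74/1.1 = 0.672727
Step 2: (Eg/1.1)^1.5 = 0.672727^1.5 = 0.551770
Step 3: (Nd/1e16)^(-0.75) = (1.67)^(-0.75) = 0.680711
Step 4: Vbr = 60 * 0.551770 * 0.680711 = 22.5 V

22.5


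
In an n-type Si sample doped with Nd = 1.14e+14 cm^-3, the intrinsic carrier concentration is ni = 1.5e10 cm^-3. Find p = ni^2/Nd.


Step 1: Since Nd >> ni, n ≈ Nd = 1.14e+14 cm^-3
Step 2: p = ni^2 / n = (1.5e10)^2 / 1.14e+14
Step 3: p = 2.25e20 / 1.14e+14 = 1.97e+06 cm^-3

1.97e+06


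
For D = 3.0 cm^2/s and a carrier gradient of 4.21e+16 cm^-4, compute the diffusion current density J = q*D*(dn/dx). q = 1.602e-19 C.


Step 1: J = q * D * (dn/dx)
Step 2: J = 1.602e-19 * 3.0 * 4.21e+16
Step 3: J = 2.02e-02 A/cm^2

2.02e-02


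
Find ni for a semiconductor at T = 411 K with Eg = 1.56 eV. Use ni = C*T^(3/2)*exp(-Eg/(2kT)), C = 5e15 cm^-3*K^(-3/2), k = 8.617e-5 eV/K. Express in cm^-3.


Step 1: Compute kT = 8.617e-5 * 411 = 0.03541587 eV
Step 2: Exponent = -Eg/(2kT) = -1.56/(2*0.03541587) = -22.02402
Step 3: T^(3/2) = 411^1.5 = 8332.26
Step 4: ni = 5e15 * 8332.26 * exp(-22.02402) = 1.13e+10 cm^-3

1.13e+10


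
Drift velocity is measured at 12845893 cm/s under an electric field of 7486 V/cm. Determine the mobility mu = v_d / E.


Step 1: mu = v_d / E
Step 2: mu = 12845893 / 7486
Step 3: mu = 1715.99 cm^2/(V*s)

1715.99


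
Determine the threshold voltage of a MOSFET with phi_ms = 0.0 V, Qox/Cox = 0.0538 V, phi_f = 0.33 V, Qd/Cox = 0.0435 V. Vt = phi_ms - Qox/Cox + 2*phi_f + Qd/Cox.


Step 1: Vt = phi_ms - Qox/Cox + 2*phi_f + Qd/Cox
Step 2: Vt = 0.0 - 0.0538 + 2*0.33 + 0.0435
Step 3: Vt = 0.0 - 0.0538 + 0.66 + 0.0435
Step 4: Vt = 0.6497 V

0.6497


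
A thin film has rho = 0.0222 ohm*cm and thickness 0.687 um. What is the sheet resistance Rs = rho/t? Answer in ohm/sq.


Step 1: Convert thickness to cm: t = 0.687 um = 6.8700e-05 cm
Step 2: Rs = rho / t = 0.0222 / 6.8700e-05
Step 3: Rs = 323.1 ohm/sq

323.1


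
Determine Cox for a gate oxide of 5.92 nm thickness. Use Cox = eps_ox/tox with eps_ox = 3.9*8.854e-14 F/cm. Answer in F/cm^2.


Step 1: eps_ox = 3.9 * 8.854e-14 = 3.45306e-13 F/cm
Step 2: tox in cm = 5.92 nm * 1e-7 = 5.9200e-07 cm
Step 3: Cox = 3.45306e-13 / 5.9200e-07 = 5.83e-07 F/cm^2

5.83e-07


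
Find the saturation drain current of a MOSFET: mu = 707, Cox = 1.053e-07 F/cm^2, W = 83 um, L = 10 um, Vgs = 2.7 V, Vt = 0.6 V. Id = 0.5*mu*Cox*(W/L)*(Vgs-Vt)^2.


Step 1: Overdrive voltage Vov = Vgs - Vt = 2.7 - 0.6 = 2.1 V
Step 2: W/L = 83/10 = 8.3
Step 3: Id = 0.5 * 707 * 1.053e-07 * 8.3 * 2.1^2
Step 4: Id = 1.36e-03 A

1.36e-03


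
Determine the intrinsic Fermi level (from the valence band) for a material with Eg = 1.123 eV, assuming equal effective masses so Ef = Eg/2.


Step 1: For an intrinsic semiconductor, the Fermi level sits at midgap.
Step 2: Ef = Eg / 2 = 1.123 / 2 = 0.5615 eV

0.5615


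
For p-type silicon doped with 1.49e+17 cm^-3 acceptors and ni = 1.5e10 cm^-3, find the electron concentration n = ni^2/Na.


Step 1: Majority hole concentration p ≈ Na = 1.49e+17 cm^-3
Step 2: n = ni^2 / Na = (1.5e10)^2 / 1.49e+17
Step 3: n = 1.51e+03 cm^-3

1.51e+03


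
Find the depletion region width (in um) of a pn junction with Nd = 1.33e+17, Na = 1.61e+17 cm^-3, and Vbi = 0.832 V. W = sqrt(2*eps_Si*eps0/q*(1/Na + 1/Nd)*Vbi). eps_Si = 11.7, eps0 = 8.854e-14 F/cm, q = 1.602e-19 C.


Step 1: 1/Na + 1/Nd = 1/1.61e+17 + 1/1.33e+17 = 1.37300e-17
Step 2: 2*eps*eps0/q = 2*11.7*8.854e-14/1.602e-19 = 1.293281e+07
Step 3: W^2 = 1.293281e+07 * 1.37300e-17 * 0.832 = 1.47736e-10
Step 4: W = sqrt(1.47736e-10) = 1.215e-05 cm = 0.1215 um

0.1215


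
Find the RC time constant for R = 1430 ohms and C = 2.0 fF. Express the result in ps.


Step 1: tau = R * C
Step 2: tau = 1430 * 2.0 fF = 1430 * 2.0e-15 F
Step 3: tau = 2.86e-12 s = 2.86 ps

2.86


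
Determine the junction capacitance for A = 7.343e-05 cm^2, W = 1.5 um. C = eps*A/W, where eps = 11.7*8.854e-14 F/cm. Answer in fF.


Step 1: eps_Si = 11.7 * 8.854e-14 = 1.035918e-12 F/cm
Step 2: W in cm = 1.5 * 1e-4 = 1.50e-04 cm
Step 3: C = 1.035918e-12 * 7.343e-05 / 1.50e-04 = 5.071164e-13 F
Step 4: C = 507.12 fF

507.12


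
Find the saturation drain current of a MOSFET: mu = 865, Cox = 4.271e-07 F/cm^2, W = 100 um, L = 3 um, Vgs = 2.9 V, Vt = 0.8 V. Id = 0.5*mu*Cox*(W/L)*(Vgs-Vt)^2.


Step 1: Overdrive voltage Vov = Vgs - Vt = 2.9 - 0.8 = 2.1 V
Step 2: W/L = 100/3 = 33.3333
Step 3: Id = 0.5 * 865 * 4.271e-07 * 33.3333 * 2.1^2
Step 4: Id = 2.72e-02 A

2.72e-02


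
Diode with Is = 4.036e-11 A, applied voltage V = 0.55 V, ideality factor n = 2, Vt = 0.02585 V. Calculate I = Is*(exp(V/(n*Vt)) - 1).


Step 1: V/(n*Vt) = 0.55/(2*0.02585) = 10.6383
Step 2: exp(10.6383) = 4.1702e+04
Step 3: I = 4.036e-11 * (4.1702e+04 - 1) = 1.68e-06 A

1.68e-06


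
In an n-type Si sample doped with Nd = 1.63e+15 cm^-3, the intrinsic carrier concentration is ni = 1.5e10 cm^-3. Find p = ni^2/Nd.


Step 1: Since Nd >> ni, n ≈ Nd = 1.63e+15 cm^-3
Step 2: p = ni^2 / n = (1.5e10)^2 / 1.63e+15
Step 3: p = 2.25e20 / 1.63e+15 = 1.38e+05 cm^-3

1.38e+05


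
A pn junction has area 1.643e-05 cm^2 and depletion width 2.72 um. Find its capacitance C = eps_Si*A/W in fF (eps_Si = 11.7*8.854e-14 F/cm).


Step 1: eps_Si = 11.7 * 8.854e-14 = 1.035918e-12 F/cm
Step 2: W in cm = 2.72 * 1e-4 = 2.72e-04 cm
Step 3: C = 1.035918e-12 * 1.643e-05 / 2.72e-04 = 6.257402e-14 F
Step 4: C = 62.57 fF

62.57


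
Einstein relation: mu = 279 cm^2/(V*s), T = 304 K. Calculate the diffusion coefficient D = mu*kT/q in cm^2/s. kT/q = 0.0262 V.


Step 1: D = mu * (kT/q)
Step 2: D = 279 * 0.0262
Step 3: D = 7.31 cm^2/s

7.31


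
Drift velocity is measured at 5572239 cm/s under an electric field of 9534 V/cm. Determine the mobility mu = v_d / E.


Step 1: mu = v_d / E
Step 2: mu = 5572239 / 9534
Step 3: mu = 584.46 cm^2/(V*s)

584.46


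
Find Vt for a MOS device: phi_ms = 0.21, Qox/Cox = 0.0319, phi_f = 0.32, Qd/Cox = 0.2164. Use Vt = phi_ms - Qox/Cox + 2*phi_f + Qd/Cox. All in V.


Step 1: Vt = phi_ms - Qox/Cox + 2*phi_f + Qd/Cox
Step 2: Vt = 0.21 - 0.0319 + 2*0.32 + 0.2164
Step 3: Vt = 0.21 - 0.0319 + 0.64 + 0.2164
Step 4: Vt = 1.0345 V

1.0345


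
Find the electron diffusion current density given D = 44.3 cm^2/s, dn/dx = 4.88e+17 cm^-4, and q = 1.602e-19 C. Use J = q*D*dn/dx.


Step 1: J = q * D * (dn/dx)
Step 2: J = 1.602e-19 * 44.3 * 4.88e+17
Step 3: J = 3.46e+00 A/cm^2

3.46e+00


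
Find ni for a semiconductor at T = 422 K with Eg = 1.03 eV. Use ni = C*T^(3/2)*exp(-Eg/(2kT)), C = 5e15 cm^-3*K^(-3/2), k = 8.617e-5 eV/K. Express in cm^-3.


Step 1: Compute kT = 8.617e-5 * 422 = 0.03636374 eV
Step 2: Exponent = -Eg/(2kT) = -1.03/(2*0.03636374) = -14.16246
Step 3: T^(3/2) = 422^1.5 = 8668.99
Step 4: ni = 5e15 * 8668.99 * exp(-14.16246) = 3.06e+13 cm^-3

3.06e+13


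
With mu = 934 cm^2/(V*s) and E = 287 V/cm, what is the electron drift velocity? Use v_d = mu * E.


Step 1: v_d = mu * E
Step 2: v_d = 934 * 287 = 268058
Step 3: v_d = 2.68e+05 cm/s

2.68e+05


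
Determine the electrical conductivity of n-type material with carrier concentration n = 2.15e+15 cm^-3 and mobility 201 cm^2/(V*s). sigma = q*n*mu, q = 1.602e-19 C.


Step 1: sigma = q * n * mu
Step 2: sigma = 1.602e-19 * 2.15e+15 * 201
Step 3: sigma = 6.923e-02 S/cm

6.923e-02


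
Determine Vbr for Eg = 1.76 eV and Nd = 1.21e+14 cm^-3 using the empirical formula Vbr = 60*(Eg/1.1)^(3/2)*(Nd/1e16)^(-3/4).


Step 1: Eg/1.1 = 1.76/1.1 = 1.600000
Step 2: (Eg/1.1)^1.5 = 1.600000^1.5 = 2.023858
Step 3: (Nd/1e16)^(-0.75) = (0.0121)^(-0.75) = 27.410122
Step 4: Vbr = 60 * 2.023858 * 27.410122 = 3328.5 V

3328.5


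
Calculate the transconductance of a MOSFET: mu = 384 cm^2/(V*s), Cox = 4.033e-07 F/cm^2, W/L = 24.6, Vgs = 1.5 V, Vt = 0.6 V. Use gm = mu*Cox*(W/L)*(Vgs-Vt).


Step 1: Vov = Vgs - Vt = 1.5 - 0.6 = 0.9 V
Step 2: gm = mu * Cox * (W/L) * Vov
Step 3: gm = 384 * 4.033e-07 * 24.6 * 0.9 = 3.43e-03 S

3.43e-03


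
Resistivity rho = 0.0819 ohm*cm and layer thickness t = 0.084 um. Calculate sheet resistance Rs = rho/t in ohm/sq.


Step 1: Convert thickness to cm: t = 0.084 um = 8.4000e-06 cm
Step 2: Rs = rho / t = 0.0819 / 8.4000e-06
Step 3: Rs = 9750.0 ohm/sq

9750.0


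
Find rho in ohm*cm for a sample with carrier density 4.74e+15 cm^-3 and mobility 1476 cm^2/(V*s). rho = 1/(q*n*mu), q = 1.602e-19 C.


Step 1: sigma = q * n * mu = 1.602e-19 * 4.74e+15 * 1476 = 1.12080e+00 S/cm
Step 2: rho = 1 / sigma = 1 / 1.12080e+00 = 0.8922 ohm*cm

0.8922


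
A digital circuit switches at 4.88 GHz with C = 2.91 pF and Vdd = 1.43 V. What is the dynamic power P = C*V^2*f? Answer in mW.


Step 1: V^2 = 1.43^2 = 2.0449 V^2
Step 2: P = C*V^2*f = 2.91e-12 F * 2.0449 * 4.88e9 Hz
Step 3: P = 2.903921592e-02 W
Step 4: P = 29.039 mW

29.039


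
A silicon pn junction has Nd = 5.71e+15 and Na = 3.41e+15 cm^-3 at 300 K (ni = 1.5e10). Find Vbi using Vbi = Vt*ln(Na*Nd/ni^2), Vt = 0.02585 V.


Step 1: Compute Na*Nd/ni^2 = 3.41e+15 * 5.71e+15 / (1.5e10)^2 = 8.6538e+10
Step 2: ln(8.6538e+10) = 25.1838
Step 3: Vbi = 0.02585 * 25.1838 = 0.651 V

0.651


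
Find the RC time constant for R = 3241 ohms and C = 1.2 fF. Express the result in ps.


Step 1: tau = R * C
Step 2: tau = 3241 * 1.2 fF = 3241 * 1.2e-15 F
Step 3: tau = 3.8892e-12 s = 3.8892 ps

3.8892


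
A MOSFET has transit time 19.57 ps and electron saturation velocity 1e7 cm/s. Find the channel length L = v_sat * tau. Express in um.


Step 1: tau in seconds = 19.57 ps * 1e-12 = 1.9570e-11 s
Step 2: L = v_sat * tau = 1e7 * 1.9570e-11 = 1.9570e-04 cm
Step 3: L in um = 1.9570e-04 * 1e4 = 1.957 um

1.957


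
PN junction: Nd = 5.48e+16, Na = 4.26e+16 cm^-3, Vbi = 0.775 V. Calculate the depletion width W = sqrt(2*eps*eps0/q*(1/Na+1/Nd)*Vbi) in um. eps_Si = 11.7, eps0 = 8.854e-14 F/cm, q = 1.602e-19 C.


Step 1: 1/Na + 1/Nd = 1/4.26e+16 + 1/5.48e+16 = 4.17224e-17
Step 2: 2*eps*eps0/q = 2*11.7*8.854e-14/1.602e-19 = 1.293281e+07
Step 3: W^2 = 1.293281e+07 * 4.17224e-17 * 0.775 = 4.18181e-10
Step 4: W = sqrt(4.18181e-10) = 2.045e-05 cm = 0.2045 um

0.2045


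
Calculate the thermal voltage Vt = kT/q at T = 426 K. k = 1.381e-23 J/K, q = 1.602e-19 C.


Step 1: kT = 1.381e-23 * 426 = 5.88306e-21 J
Step 2: Vt = kT/q = 5.88306e-21 / 1.602e-19
Step 3: Vt = 0.03672 V

0.03672


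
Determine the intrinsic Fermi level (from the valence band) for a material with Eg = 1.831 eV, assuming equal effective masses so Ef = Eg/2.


Step 1: For an intrinsic semiconductor, the Fermi level sits at midgap.
Step 2: Ef = Eg / 2 = 1.831 / 2 = 0.9155 eV

0.9155


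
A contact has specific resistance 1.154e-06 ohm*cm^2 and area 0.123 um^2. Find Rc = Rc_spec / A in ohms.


Step 1: Convert area to cm^2: 0.123 um^2 = 1.2300e-09 cm^2
Step 2: Rc = Rc_spec / A = 1.154e-06 / 1.2300e-09
Step 3: Rc = 9.38e+02 ohms

9.38e+02


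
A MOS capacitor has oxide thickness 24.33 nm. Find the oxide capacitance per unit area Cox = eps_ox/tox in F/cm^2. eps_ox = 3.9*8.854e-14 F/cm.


Step 1: eps_ox = 3.9 * 8.854e-14 = 3.45306e-13 F/cm
Step 2: tox in cm = 24.33 nm * 1e-7 = 2.4330e-06 cm
Step 3: Cox = 3.45306e-13 / 2.4330e-06 = 1.42e-07 F/cm^2

1.42e-07


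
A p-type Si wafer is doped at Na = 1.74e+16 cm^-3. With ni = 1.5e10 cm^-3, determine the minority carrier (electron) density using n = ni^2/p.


Step 1: Majority hole concentration p ≈ Na = 1.74e+16 cm^-3
Step 2: n = ni^2 / Na = (1.5e10)^2 / 1.74e+16
Step 3: n = 1.29e+04 cm^-3

1.29e+04


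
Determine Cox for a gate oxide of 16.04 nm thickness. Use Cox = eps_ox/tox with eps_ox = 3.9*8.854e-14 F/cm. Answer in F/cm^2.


Step 1: eps_ox = 3.9 * 8.854e-14 = 3.45306e-13 F/cm
Step 2: tox in cm = 16.04 nm * 1e-7 = 1.6040e-06 cm
Step 3: Cox = 3.45306e-13 / 1.6040e-06 = 2.15e-07 F/cm^2

2.15e-07


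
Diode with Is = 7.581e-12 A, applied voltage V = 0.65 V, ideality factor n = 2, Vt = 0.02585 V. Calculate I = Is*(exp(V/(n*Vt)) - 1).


Step 1: V/(n*Vt) = 0.65/(2*0.02585) = 12.5725
Step 2: exp(12.5725) = 2.8851e+05
Step 3: I = 7.581e-12 * (2.8851e+05 - 1) = 2.19e-06 A

2.19e-06


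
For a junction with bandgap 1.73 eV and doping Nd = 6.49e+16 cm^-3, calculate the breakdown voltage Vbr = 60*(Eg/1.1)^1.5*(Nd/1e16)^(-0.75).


Step 1: Eg/1.1 = 1.73/1.1 = 1.572727
Step 2: (Eg/1.1)^1.5 = 1.572727^1.5 = 1.972332
Step 3: (Nd/1e16)^(-0.75) = (6.49)^(-0.75) = 0.245933
Step 4: Vbr = 60 * 1.972332 * 0.245933 = 29.1 V

29.1


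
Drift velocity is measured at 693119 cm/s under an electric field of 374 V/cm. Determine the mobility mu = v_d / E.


Step 1: mu = v_d / E
Step 2: mu = 693119 / 374
Step 3: mu = 1853.26 cm^2/(V*s)

1853.26


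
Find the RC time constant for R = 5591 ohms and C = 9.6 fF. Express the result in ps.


Step 1: tau = R * C
Step 2: tau = 5591 * 9.6 fF = 5591 * 9.6e-15 F
Step 3: tau = 5.36736e-11 s = 53.6736 ps

53.6736


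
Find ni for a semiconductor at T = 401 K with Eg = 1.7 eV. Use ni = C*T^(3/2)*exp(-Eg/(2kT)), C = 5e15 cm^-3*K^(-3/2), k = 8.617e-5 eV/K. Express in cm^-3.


Step 1: Compute kT = 8.617e-5 * 401 = 0.03455417 eV
Step 2: Exponent = -Eg/(2kT) = -1.7/(2*0.03455417) = -24.59906
Step 3: T^(3/2) = 401^1.5 = 8030.02
Step 4: ni = 5e15 * 8030.02 * exp(-24.59906) = 8.33e+08 cm^-3

8.33e+08


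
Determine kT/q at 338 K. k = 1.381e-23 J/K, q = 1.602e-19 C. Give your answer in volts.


Step 1: kT = 1.381e-23 * 338 = 4.66778e-21 J
Step 2: Vt = kT/q = 4.66778e-21 / 1.602e-19
Step 3: Vt = 0.02914 V

0.02914


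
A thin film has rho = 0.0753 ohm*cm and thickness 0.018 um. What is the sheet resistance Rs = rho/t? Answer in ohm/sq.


Step 1: Convert thickness to cm: t = 0.018 um = 1.8000e-06 cm
Step 2: Rs = rho / t = 0.0753 / 1.8000e-06
Step 3: Rs = 41833.3 ohm/sq

41833.3


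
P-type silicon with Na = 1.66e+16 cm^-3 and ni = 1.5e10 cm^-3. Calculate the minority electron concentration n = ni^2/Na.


Step 1: Majority hole concentration p ≈ Na = 1.66e+16 cm^-3
Step 2: n = ni^2 / Na = (1.5e10)^2 / 1.66e+16
Step 3: n = 1.36e+04 cm^-3

1.36e+04


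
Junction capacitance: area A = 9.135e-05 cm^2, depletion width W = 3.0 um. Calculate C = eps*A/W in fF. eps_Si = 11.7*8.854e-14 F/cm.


Step 1: eps_Si = 11.7 * 8.854e-14 = 1.035918e-12 F/cm
Step 2: W in cm = 3.0 * 1e-4 = 3.00e-04 cm
Step 3: C = 1.035918e-12 * 9.135e-05 / 3.00e-04 = 3.154370e-13 F
Step 4: C = 315.44 fF

315.44


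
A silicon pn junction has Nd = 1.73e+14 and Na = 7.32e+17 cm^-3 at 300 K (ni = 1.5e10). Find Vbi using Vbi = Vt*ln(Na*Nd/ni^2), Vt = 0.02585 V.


Step 1: Compute Na*Nd/ni^2 = 7.32e+17 * 1.73e+14 / (1.5e10)^2 = 5.6283e+11
Step 2: ln(5.6283e+11) = 27.0562
Step 3: Vbi = 0.02585 * 27.0562 = 0.699 V

0.699


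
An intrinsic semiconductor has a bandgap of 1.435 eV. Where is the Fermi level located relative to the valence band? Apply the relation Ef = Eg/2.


Step 1: For an intrinsic semiconductor, the Fermi level sits at midgap.
Step 2: Ef = Eg / 2 = 1.435 / 2 = 0.7175 eV

0.7175


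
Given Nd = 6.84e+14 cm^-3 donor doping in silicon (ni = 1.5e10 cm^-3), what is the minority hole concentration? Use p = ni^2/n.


Step 1: Since Nd >> ni, n ≈ Nd = 6.84e+14 cm^-3
Step 2: p = ni^2 / n = (1.5e10)^2 / 6.84e+14
Step 3: p = 2.25e20 / 6.84e+14 = 3.29e+05 cm^-3

3.29e+05


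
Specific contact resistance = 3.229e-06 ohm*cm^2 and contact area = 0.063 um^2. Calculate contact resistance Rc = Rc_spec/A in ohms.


Step 1: Convert area to cm^2: 0.063 um^2 = 6.3000e-10 cm^2
Step 2: Rc = Rc_spec / A = 3.229e-06 / 6.3000e-10
Step 3: Rc = 5.13e+03 ohms

5.13e+03


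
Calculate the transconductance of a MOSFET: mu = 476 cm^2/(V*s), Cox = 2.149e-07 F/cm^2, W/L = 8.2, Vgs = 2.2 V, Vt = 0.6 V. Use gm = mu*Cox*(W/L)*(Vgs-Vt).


Step 1: Vov = Vgs - Vt = 2.2 - 0.6 = 1.6 V
Step 2: gm = mu * Cox * (W/L) * Vov
Step 3: gm = 476 * 2.149e-07 * 8.2 * 1.6 = 1.34e-03 S

1.34e-03


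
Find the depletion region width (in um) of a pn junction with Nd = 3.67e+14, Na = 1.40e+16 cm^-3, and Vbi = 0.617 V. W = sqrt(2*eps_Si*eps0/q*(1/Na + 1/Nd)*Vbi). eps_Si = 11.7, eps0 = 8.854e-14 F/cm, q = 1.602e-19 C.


Step 1: 1/Na + 1/Nd = 1/1.40e+16 + 1/3.67e+14 = 2.79622e-15
Step 2: 2*eps*eps0/q = 2*11.7*8.854e-14/1.602e-19 = 1.293281e+07
Step 3: W^2 = 1.293281e+07 * 2.79622e-15 * 0.617 = 2.23126e-08
Step 4: W = sqrt(2.23126e-08) = 1.494e-04 cm = 1.494 um

1.494


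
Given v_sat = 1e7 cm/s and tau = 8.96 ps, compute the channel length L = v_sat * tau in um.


Step 1: tau in seconds = 8.96 ps * 1e-12 = 8.9600e-12 s
Step 2: L = v_sat * tau = 1e7 * 8.9600e-12 = 8.9600e-05 cm
Step 3: L in um = 8.9600e-05 * 1e4 = 0.896 um

0.896


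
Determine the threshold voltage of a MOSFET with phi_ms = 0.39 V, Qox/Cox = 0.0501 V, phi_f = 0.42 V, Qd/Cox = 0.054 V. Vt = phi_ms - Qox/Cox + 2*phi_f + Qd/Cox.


Step 1: Vt = phi_ms - Qox/Cox + 2*phi_f + Qd/Cox
Step 2: Vt = 0.39 - 0.0501 + 2*0.42 + 0.054
Step 3: Vt = 0.39 - 0.0501 + 0.84 + 0.054
Step 4: Vt = 1.2339 V

1.2339


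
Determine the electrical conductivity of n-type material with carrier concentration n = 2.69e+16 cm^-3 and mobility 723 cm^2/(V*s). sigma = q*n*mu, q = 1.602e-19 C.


Step 1: sigma = q * n * mu
Step 2: sigma = 1.602e-19 * 2.69e+16 * 723
Step 3: sigma = 3.116e+00 S/cm

3.116e+00


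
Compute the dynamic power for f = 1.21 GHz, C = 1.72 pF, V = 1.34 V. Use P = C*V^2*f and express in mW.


Step 1: V^2 = 1.34^2 = 1.7956 V^2
Step 2: P = C*V^2*f = 1.72e-12 F * 1.7956 * 1.21e9 Hz
Step 3: P = 3.73700272e-03 W
Step 4: P = 3.737 mW

3.737


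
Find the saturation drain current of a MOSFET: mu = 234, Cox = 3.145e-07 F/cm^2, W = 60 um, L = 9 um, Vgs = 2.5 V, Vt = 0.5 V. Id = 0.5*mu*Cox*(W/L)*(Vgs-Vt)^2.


Step 1: Overdrive voltage Vov = Vgs - Vt = 2.5 - 0.5 = 2.0 V
Step 2: W/L = 60/9 = 6.66667
Step 3: Id = 0.5 * 234 * 3.145e-07 * 6.66667 * 2.0^2
Step 4: Id = 9.81e-04 A

9.81e-04


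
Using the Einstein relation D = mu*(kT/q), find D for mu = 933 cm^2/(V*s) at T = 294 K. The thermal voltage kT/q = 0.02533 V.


Step 1: D = mu * (kT/q)
Step 2: D = 933 * 0.02533
Step 3: D = 23.63 cm^2/s

23.63


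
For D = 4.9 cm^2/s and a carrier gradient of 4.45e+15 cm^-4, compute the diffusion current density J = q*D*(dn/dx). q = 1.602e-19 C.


Step 1: J = q * D * (dn/dx)
Step 2: J = 1.602e-19 * 4.9 * 4.45e+15
Step 3: J = 3.49e-03 A/cm^2

3.49e-03


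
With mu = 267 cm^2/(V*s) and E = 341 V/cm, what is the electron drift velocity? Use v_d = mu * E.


Step 1: v_d = mu * E
Step 2: v_d = 267 * 341 = 91047
Step 3: v_d = 9.10e+04 cm/s

9.10e+04


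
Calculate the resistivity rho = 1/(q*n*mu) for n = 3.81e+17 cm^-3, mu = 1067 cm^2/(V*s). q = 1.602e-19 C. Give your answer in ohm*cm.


Step 1: sigma = q * n * mu = 1.602e-19 * 3.81e+17 * 1067 = 6.51256e+01 S/cm
Step 2: rho = 1 / sigma = 1 / 6.51256e+01 = 0.01535 ohm*cm

0.01535


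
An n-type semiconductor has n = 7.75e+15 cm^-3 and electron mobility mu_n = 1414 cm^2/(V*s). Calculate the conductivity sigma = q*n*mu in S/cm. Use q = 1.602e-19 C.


Step 1: sigma = q * n * mu
Step 2: sigma = 1.602e-19 * 7.75e+15 * 1414
Step 3: sigma = 1.756e+00 S/cm

1.756e+00


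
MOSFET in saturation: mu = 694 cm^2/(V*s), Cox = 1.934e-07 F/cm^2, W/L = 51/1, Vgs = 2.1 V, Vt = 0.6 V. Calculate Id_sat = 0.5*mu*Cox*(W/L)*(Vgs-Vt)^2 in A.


Step 1: Overdrive voltage Vov = Vgs - Vt = 2.1 - 0.6 = 1.5 V
Step 2: W/L = 51/1 = 51
Step 3: Id = 0.5 * 694 * 1.934e-07 * 51 * 1.5^2
Step 4: Id = 7.70e-03 A

7.70e-03


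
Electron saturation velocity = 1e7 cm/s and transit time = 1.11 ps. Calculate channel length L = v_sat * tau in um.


Step 1: tau in seconds = 1.11 ps * 1e-12 = 1.1100e-12 s
Step 2: L = v_sat * tau = 1e7 * 1.1100e-12 = 1.1100e-05 cm
Step 3: L in um = 1.1100e-05 * 1e4 = 0.111 um

0.111


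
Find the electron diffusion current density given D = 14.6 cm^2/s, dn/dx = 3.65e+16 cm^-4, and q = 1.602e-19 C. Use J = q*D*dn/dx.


Step 1: J = q * D * (dn/dx)
Step 2: J = 1.602e-19 * 14.6 * 3.65e+16
Step 3: J = 8.54e-02 A/cm^2

8.54e-02


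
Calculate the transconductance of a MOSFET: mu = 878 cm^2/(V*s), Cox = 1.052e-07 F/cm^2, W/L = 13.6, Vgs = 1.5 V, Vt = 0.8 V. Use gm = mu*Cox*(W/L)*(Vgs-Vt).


Step 1: Vov = Vgs - Vt = 1.5 - 0.8 = 0.7 V
Step 2: gm = mu * Cox * (W/L) * Vov
Step 3: gm = 878 * 1.052e-07 * 13.6 * 0.7 = 8.79e-04 S

8.79e-04


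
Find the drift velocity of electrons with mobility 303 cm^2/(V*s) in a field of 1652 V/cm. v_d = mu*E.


Step 1: v_d = mu * E
Step 2: v_d = 303 * 1652 = 500556
Step 3: v_d = 5.01e+05 cm/s

5.01e+05


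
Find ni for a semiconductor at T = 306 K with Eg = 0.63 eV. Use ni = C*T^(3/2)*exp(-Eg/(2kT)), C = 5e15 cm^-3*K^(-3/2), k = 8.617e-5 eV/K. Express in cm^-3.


Step 1: Compute kT = 8.617e-5 * 306 = 0.02636802 eV
Step 2: Exponent = -Eg/(2kT) = -0.63/(2*0.02636802) = -11.94629
Step 3: T^(3/2) = 306^1.5 = 5352.81
Step 4: ni = 5e15 * 5352.81 * exp(-11.94629) = 1.74e+14 cm^-3

1.74e+14


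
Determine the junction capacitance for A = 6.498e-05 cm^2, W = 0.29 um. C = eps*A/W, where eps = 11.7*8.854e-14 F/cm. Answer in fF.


Step 1: eps_Si = 11.7 * 8.854e-14 = 1.035918e-12 F/cm
Step 2: W in cm = 0.29 * 1e-4 = 2.90e-05 cm
Step 3: C = 1.035918e-12 * 6.498e-05 / 2.90e-05 = 2.321171e-12 F
Step 4: C = 2321.17 fF

2321.17


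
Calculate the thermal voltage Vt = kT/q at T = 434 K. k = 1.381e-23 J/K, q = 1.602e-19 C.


Step 1: kT = 1.381e-23 * 434 = 5.99354e-21 J
Step 2: Vt = kT/q = 5.99354e-21 / 1.602e-19
Step 3: Vt = 0.03741 V

0.03741


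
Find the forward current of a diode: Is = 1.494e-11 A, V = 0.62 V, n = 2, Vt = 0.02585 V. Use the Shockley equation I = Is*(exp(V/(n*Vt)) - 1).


Step 1: V/(n*Vt) = 0.62/(2*0.02585) = 11.9923
Step 2: exp(11.9923) = 1.6151e+05
Step 3: I = 1.494e-11 * (1.6151e+05 - 1) = 2.41e-06 A

2.41e-06


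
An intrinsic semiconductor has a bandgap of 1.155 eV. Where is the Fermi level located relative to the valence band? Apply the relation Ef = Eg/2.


Step 1: For an intrinsic semiconductor, the Fermi level sits at midgap.
Step 2: Ef = Eg / 2 = 1.155 / 2 = 0.5775 eV

0.5775


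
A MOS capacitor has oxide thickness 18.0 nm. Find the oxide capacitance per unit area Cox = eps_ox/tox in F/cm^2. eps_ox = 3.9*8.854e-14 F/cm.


Step 1: eps_ox = 3.9 * 8.854e-14 = 3.45306e-13 F/cm
Step 2: tox in cm = 18.0 nm * 1e-7 = 1.8000e-06 cm
Step 3: Cox = 3.45306e-13 / 1.8000e-06 = 1.92e-07 F/cm^2

1.92e-07


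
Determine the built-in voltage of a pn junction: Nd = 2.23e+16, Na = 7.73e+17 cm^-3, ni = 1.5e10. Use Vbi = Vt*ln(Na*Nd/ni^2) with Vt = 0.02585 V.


Step 1: Compute Na*Nd/ni^2 = 7.73e+17 * 2.23e+16 / (1.5e10)^2 = 7.6613e+13
Step 2: ln(7.6613e+13) = 31.9698
Step 3: Vbi = 0.02585 * 31.9698 = 0.826 V

0.826


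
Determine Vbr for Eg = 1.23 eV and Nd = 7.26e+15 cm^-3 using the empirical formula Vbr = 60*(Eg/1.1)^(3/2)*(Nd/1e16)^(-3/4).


Step 1: Eg/1.1 = 1.23/1.1 = 1.118182
Step 2: (Eg/1.1)^1.5 = 1.118182^1.5 = 1.182412
Step 3: (Nd/1e16)^(-0.75) = (0.726)^(-0.75) = 1.271445
Step 4: Vbr = 60 * 1.182412 * 1.271445 = 90.2 V

90.2


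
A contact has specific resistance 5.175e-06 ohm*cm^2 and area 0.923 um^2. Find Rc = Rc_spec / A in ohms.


Step 1: Convert area to cm^2: 0.923 um^2 = 9.2300e-09 cm^2
Step 2: Rc = Rc_spec / A = 5.175e-06 / 9.2300e-09
Step 3: Rc = 5.61e+02 ohms

5.61e+02


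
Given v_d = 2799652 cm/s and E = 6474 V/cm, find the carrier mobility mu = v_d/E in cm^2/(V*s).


Step 1: mu = v_d / E
Step 2: mu = 2799652 / 6474
Step 3: mu = 432.45 cm^2/(V*s)

432.45


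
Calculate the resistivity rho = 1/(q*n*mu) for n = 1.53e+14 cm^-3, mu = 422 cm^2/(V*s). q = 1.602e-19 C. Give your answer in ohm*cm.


Step 1: sigma = q * n * mu = 1.602e-19 * 1.53e+14 * 422 = 1.03435e-02 S/cm
Step 2: rho = 1 / sigma = 1 / 1.03435e-02 = 96.68 ohm*cm

96.68


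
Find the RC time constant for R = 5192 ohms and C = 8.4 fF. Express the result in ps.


Step 1: tau = R * C
Step 2: tau = 5192 * 8.4 fF = 5192 * 8.4e-15 F
Step 3: tau = 4.36128e-11 s = 43.6128 ps

43.6128


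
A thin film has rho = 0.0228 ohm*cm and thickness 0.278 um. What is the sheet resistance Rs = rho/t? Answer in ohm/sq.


Step 1: Convert thickness to cm: t = 0.278 um = 2.7800e-05 cm
Step 2: Rs = rho / t = 0.0228 / 2.7800e-05
Step 3: Rs = 820.1 ohm/sq

820.1


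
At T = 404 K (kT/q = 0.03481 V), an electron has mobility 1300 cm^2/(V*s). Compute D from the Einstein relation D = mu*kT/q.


Step 1: D = mu * (kT/q)
Step 2: D = 1300 * 0.03481
Step 3: D = 45.25 cm^2/s

45.25


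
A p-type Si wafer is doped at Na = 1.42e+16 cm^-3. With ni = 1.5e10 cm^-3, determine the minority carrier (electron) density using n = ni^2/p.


Step 1: Majority hole concentration p ≈ Na = 1.42e+16 cm^-3
Step 2: n = ni^2 / Na = (1.5e10)^2 / 1.42e+16
Step 3: n = 1.58e+04 cm^-3

1.58e+04


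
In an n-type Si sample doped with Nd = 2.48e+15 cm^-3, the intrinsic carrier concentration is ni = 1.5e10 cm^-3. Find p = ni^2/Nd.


Step 1: Since Nd >> ni, n ≈ Nd = 2.48e+15 cm^-3
Step 2: p = ni^2 / n = (1.5e10)^2 / 2.48e+15
Step 3: p = 2.25e20 / 2.48e+15 = 9.07e+04 cm^-3

9.07e+04


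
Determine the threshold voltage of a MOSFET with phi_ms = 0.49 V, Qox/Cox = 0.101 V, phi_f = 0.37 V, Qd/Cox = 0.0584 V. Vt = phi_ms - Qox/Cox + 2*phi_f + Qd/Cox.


Step 1: Vt = phi_ms - Qox/Cox + 2*phi_f + Qd/Cox
Step 2: Vt = 0.49 - 0.101 + 2*0.37 + 0.0584
Step 3: Vt = 0.49 - 0.101 + 0.74 + 0.0584
Step 4: Vt = 1.1874 V

1.1874


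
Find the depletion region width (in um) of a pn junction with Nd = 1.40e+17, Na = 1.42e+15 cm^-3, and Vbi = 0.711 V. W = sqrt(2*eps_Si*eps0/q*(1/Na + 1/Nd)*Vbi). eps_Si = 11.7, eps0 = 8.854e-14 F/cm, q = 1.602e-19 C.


Step 1: 1/Na + 1/Nd = 1/1.42e+15 + 1/1.40e+17 = 7.11368e-16
Step 2: 2*eps*eps0/q = 2*11.7*8.854e-14/1.602e-19 = 1.293281e+07
Step 3: W^2 = 1.293281e+07 * 7.11368e-16 * 0.711 = 6.54119e-09
Step 4: W = sqrt(6.54119e-09) = 8.088e-05 cm = 0.8088 um

0.8088


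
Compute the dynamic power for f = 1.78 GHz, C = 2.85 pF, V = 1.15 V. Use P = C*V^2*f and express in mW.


Step 1: V^2 = 1.15^2 = 1.3225 V^2
Step 2: P = C*V^2*f = 2.85e-12 F * 1.3225 * 1.78e9 Hz
Step 3: P = 6.7090425e-03 W
Step 4: P = 6.709 mW

6.709


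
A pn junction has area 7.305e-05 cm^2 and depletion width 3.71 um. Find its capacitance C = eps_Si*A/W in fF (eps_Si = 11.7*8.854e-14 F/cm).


Step 1: eps_Si = 11.7 * 8.854e-14 = 1.035918e-12 F/cm
Step 2: W in cm = 3.71 * 1e-4 = 3.71e-04 cm
Step 3: C = 1.035918e-12 * 7.305e-05 / 3.71e-04 = 2.039725e-13 F
Step 4: C = 203.97 fF

203.97


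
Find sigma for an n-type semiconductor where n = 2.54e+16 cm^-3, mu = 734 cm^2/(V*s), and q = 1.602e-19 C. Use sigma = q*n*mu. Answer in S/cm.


Step 1: sigma = q * n * mu
Step 2: sigma = 1.602e-19 * 2.54e+16 * 734
Step 3: sigma = 2.987e+00 S/cm

2.987e+00


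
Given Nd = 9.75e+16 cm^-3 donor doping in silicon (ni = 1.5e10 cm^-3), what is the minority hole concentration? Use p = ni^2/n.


Step 1: Since Nd >> ni, n ≈ Nd = 9.75e+16 cm^-3
Step 2: p = ni^2 / n = (1.5e10)^2 / 9.75e+16
Step 3: p = 2.25e20 / 9.75e+16 = 2.31e+03 cm^-3

2.31e+03


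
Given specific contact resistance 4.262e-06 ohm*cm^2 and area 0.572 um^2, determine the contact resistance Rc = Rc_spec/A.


Step 1: Convert area to cm^2: 0.572 um^2 = 5.7200e-09 cm^2
Step 2: Rc = Rc_spec / A = 4.262e-06 / 5.7200e-09
Step 3: Rc = 7.45e+02 ohms

7.45e+02


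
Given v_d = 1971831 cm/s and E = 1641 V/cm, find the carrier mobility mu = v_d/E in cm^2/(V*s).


Step 1: mu = v_d / E
Step 2: mu = 1971831 / 1641
Step 3: mu = 1201.6 cm^2/(V*s)

1201.6


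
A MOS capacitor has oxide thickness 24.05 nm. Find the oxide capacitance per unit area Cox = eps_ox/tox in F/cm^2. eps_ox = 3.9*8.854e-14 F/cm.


Step 1: eps_ox = 3.9 * 8.854e-14 = 3.45306e-13 F/cm
Step 2: tox in cm = 24.05 nm * 1e-7 = 2.4050e-06 cm
Step 3: Cox = 3.45306e-13 / 2.4050e-06 = 1.44e-07 F/cm^2

1.44e-07


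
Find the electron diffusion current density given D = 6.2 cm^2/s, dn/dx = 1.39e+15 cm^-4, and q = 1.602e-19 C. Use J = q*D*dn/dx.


Step 1: J = q * D * (dn/dx)
Step 2: J = 1.602e-19 * 6.2 * 1.39e+15
Step 3: J = 1.38e-03 A/cm^2

1.38e-03


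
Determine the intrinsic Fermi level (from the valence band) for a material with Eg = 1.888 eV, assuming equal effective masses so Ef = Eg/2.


Step 1: For an intrinsic semiconductor, the Fermi level sits at midgap.
Step 2: Ef = Eg / 2 = 1.888 / 2 = 0.944 eV

0.944


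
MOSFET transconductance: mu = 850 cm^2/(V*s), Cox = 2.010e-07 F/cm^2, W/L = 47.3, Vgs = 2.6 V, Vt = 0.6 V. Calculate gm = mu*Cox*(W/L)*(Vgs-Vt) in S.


Step 1: Vov = Vgs - Vt = 2.6 - 0.6 = 2.0 V
Step 2: gm = mu * Cox * (W/L) * Vov
Step 3: gm = 850 * 2.010e-07 * 47.3 * 2.0 = 1.62e-02 S

1.62e-02


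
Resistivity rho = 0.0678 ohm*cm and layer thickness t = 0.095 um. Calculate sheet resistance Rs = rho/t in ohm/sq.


Step 1: Convert thickness to cm: t = 0.095 um = 9.5000e-06 cm
Step 2: Rs = rho / t = 0.0678 / 9.5000e-06
Step 3: Rs = 7136.8 ohm/sq

7136.8


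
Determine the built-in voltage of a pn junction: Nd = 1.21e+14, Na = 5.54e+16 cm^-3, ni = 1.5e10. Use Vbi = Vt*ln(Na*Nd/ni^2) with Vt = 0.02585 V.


Step 1: Compute Na*Nd/ni^2 = 5.54e+16 * 1.21e+14 / (1.5e10)^2 = 2.9793e+10
Step 2: ln(2.9793e+10) = 24.1175
Step 3: Vbi = 0.02585 * 24.1175 = 0.623 V

0.623


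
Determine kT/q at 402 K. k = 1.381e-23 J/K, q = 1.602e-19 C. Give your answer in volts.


Step 1: kT = 1.381e-23 * 402 = 5.55162e-21 J
Step 2: Vt = kT/q = 5.55162e-21 / 1.602e-19
Step 3: Vt = 0.03465 V

0.03465


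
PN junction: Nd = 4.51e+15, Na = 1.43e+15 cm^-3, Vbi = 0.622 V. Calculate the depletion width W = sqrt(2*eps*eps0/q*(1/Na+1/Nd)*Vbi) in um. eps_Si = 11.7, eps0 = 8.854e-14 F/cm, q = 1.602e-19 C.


Step 1: 1/Na + 1/Nd = 1/1.43e+15 + 1/4.51e+15 = 9.21030e-16
Step 2: 2*eps*eps0/q = 2*11.7*8.854e-14/1.602e-19 = 1.293281e+07
Step 3: W^2 = 1.293281e+07 * 9.21030e-16 * 0.622 = 7.40896e-09
Step 4: W = sqrt(7.40896e-09) = 8.608e-05 cm = 0.8608 um

0.8608


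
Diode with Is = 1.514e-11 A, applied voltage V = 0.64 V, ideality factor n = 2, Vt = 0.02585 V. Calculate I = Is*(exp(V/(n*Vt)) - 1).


Step 1: V/(n*Vt) = 0.64/(2*0.02585) = 12.3791
Step 2: exp(12.3791) = 2.3778e+05
Step 3: I = 1.514e-11 * (2.3778e+05 - 1) = 3.60e-06 A

3.60e-06


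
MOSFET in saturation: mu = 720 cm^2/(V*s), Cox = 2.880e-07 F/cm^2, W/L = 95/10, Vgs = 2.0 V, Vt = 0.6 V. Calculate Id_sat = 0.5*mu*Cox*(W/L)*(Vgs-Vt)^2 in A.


Step 1: Overdrive voltage Vov = Vgs - Vt = 2.0 - 0.6 = 1.4 V
Step 2: W/L = 95/10 = 9.5
Step 3: Id = 0.5 * 720 * 2.880e-07 * 9.5 * 1.4^2
Step 4: Id = 1.93e-03 A

1.93e-03


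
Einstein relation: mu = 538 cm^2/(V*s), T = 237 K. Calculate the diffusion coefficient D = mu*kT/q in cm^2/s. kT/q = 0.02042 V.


Step 1: D = mu * (kT/q)
Step 2: D = 538 * 0.02042
Step 3: D = 10.99 cm^2/s

10.99


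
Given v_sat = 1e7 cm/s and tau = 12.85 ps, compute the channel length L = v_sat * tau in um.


Step 1: tau in seconds = 12.85 ps * 1e-12 = 1.2850e-11 s
Step 2: L = v_sat * tau = 1e7 * 1.2850e-11 = 1.2850e-04 cm
Step 3: L in um = 1.2850e-04 * 1e4 = 1.285 um

1.285


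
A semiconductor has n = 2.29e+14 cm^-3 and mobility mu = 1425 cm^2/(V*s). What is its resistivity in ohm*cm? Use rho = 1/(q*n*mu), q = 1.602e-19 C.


Step 1: sigma = q * n * mu = 1.602e-19 * 2.29e+14 * 1425 = 5.22773e-02 S/cm
Step 2: rho = 1 / sigma = 1 / 5.22773e-02 = 19.13 ohm*cm

19.13


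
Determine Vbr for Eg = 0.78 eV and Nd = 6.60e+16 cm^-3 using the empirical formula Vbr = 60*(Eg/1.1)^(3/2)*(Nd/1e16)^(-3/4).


Step 1: Eg/1.1 = 0.78/1.1 = 0.709091
Step 2: (Eg/1.1)^1.5 = 0.709091^1.5 = 0.597108
Step 3: (Nd/1e16)^(-0.75) = (6.6)^(-0.75) = 0.242852
Step 4: Vbr = 60 * 0.597108 * 0.242852 = 8.7 V

8.7


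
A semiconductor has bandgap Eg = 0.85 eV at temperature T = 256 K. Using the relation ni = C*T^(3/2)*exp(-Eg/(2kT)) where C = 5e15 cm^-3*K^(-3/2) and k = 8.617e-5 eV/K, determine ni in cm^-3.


Step 1: Compute kT = 8.617e-5 * 256 = 0.02205952 eV
Step 2: Exponent = -Eg/(2kT) = -0.85/(2*0.02205952) = -19.26606
Step 3: T^(3/2) = 256^1.5 = 4096.00
Step 4: ni = 5e15 * 4096.00 * exp(-19.26606) = 8.79e+10 cm^-3

8.79e+10


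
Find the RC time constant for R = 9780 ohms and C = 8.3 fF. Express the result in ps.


Step 1: tau = R * C
Step 2: tau = 9780 * 8.3 fF = 9780 * 8.3e-15 F
Step 3: tau = 8.1174e-11 s = 81.174 ps

81.174


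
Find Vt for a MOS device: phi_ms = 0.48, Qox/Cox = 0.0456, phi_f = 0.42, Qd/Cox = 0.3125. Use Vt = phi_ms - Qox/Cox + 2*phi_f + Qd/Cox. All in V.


Step 1: Vt = phi_ms - Qox/Cox + 2*phi_f + Qd/Cox
Step 2: Vt = 0.48 - 0.0456 + 2*0.42 + 0.3125
Step 3: Vt = 0.48 - 0.0456 + 0.84 + 0.3125
Step 4: Vt = 1.5869 V

1.5869


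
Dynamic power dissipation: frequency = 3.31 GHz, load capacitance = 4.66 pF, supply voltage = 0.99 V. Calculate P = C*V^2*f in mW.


Step 1: V^2 = 0.99^2 = 0.9801 V^2
Step 2: P = C*V^2*f = 4.66e-12 F * 0.9801 * 3.31e9 Hz
Step 3: P = 1.511765046e-02 W
Step 4: P = 15.118 mW

15.118


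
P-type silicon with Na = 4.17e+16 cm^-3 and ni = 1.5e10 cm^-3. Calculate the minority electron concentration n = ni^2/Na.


Step 1: Majority hole concentration p ≈ Na = 4.17e+16 cm^-3
Step 2: n = ni^2 / Na = (1.5e10)^2 / 4.17e+16
Step 3: n = 5.40e+03 cm^-3

5.40e+03


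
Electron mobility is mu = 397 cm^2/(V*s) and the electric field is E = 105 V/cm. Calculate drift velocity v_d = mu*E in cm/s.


Step 1: v_d = mu * E
Step 2: v_d = 397 * 105 = 41685
Step 3: v_d = 4.17e+04 cm/s

4.17e+04


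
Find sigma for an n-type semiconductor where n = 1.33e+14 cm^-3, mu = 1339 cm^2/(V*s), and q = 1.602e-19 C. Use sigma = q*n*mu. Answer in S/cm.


Step 1: sigma = q * n * mu
Step 2: sigma = 1.602e-19 * 1.33e+14 * 1339
Step 3: sigma = 2.853e-02 S/cm

2.853e-02


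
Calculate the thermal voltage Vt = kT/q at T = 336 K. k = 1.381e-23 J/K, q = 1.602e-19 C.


Step 1: kT = 1.381e-23 * 336 = 4.64016e-21 J
Step 2: Vt = kT/q = 4.64016e-21 / 1.602e-19
Step 3: Vt = 0.02896 V

0.02896


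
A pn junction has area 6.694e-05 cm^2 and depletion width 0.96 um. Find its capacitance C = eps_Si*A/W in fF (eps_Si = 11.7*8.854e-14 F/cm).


Step 1: eps_Si = 11.7 * 8.854e-14 = 1.035918e-12 F/cm
Step 2: W in cm = 0.96 * 1e-4 = 9.60e-05 cm
Step 3: C = 1.035918e-12 * 6.694e-05 / 9.60e-05 = 7.223370e-13 F
Step 4: C = 722.34 fF

722.34


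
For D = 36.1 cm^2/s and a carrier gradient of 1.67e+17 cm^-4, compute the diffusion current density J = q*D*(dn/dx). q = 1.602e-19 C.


Step 1: J = q * D * (dn/dx)
Step 2: J = 1.602e-19 * 36.1 * 1.67e+17
Step 3: J = 9.66e-01 A/cm^2

9.66e-01


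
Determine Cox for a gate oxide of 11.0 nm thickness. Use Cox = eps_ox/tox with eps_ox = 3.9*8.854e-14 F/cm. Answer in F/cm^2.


Step 1: eps_ox = 3.9 * 8.854e-14 = 3.45306e-13 F/cm
Step 2: tox in cm = 11.0 nm * 1e-7 = 1.1000e-06 cm
Step 3: Cox = 3.45306e-13 / 1.1000e-06 = 3.14e-07 F/cm^2

3.14e-07


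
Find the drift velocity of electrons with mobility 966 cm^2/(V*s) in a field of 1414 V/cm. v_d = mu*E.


Step 1: v_d = mu * E
Step 2: v_d = 966 * 1414 = 1365924
Step 3: v_d = 1.37e+06 cm/s

1.37e+06


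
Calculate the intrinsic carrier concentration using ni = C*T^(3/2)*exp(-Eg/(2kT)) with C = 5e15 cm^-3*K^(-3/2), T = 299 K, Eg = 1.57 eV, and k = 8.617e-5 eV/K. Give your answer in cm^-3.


Step 1: Compute kT = 8.617e-5 * 299 = 0.02576483 eV
Step 2: Exponent = -Eg/(2kT) = -1.57/(2*0.02576483) = -30.46789
Step 3: T^(3/2) = 299^1.5 = 5170.19
Step 4: ni = 5e15 * 5170.19 * exp(-30.46789) = 1.52e+06 cm^-3

1.52e+06


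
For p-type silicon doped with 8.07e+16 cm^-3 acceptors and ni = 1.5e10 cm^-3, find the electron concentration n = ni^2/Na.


Step 1: Majority hole concentration p ≈ Na = 8.07e+16 cm^-3
Step 2: n = ni^2 / Na = (1.5e10)^2 / 8.07e+16
Step 3: n = 2.79e+03 cm^-3

2.79e+03


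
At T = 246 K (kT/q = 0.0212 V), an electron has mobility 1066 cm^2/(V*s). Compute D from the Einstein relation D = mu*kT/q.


Step 1: D = mu * (kT/q)
Step 2: D = 1066 * 0.0212
Step 3: D = 22.6 cm^2/s

22.6


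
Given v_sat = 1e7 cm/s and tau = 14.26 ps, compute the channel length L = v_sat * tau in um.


Step 1: tau in seconds = 14.26 ps * 1e-12 = 1.4260e-11 s
Step 2: L = v_sat * tau = 1e7 * 1.4260e-11 = 1.4260e-04 cm
Step 3: L in um = 1.4260e-04 * 1e4 = 1.426 um

1.426


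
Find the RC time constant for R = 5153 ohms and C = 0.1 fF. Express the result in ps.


Step 1: tau = R * C
Step 2: tau = 5153 * 0.1 fF = 5153 * 1.0e-16 F
Step 3: tau = 5.153e-13 s = 0.5153 ps

0.5153


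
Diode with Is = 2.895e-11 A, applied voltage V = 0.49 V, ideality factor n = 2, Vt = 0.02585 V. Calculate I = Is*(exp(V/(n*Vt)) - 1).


Step 1: V/(n*Vt) = 0.49/(2*0.02585) = 9.4778
Step 2: exp(9.4778) = 1.3066e+04
Step 3: I = 2.895e-11 * (1.3066e+04 - 1) = 3.78e-07 A

3.78e-07


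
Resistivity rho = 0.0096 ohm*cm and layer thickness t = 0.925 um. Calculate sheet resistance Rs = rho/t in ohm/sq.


Step 1: Convert thickness to cm: t = 0.925 um = 9.2500e-05 cm
Step 2: Rs = rho / t = 0.0096 / 9.2500e-05
Step 3: Rs = 103.8 ohm/sq

103.8


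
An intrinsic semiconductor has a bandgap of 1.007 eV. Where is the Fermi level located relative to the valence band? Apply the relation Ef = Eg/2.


Step 1: For an intrinsic semiconductor, the Fermi level sits at midgap.
Step 2: Ef = Eg / 2 = 1.007 / 2 = 0.5035 eV

0.5035


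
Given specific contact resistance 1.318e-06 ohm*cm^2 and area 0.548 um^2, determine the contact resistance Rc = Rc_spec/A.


Step 1: Convert area to cm^2: 0.548 um^2 = 5.4800e-09 cm^2
Step 2: Rc = Rc_spec / A = 1.318e-06 / 5.4800e-09
Step 3: Rc = 2.41e+02 ohms

2.41e+02


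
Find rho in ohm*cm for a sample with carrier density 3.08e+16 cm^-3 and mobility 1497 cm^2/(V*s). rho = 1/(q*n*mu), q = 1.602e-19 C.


Step 1: sigma = q * n * mu = 1.602e-19 * 3.08e+16 * 1497 = 7.38644e+00 S/cm
Step 2: rho = 1 / sigma = 1 / 7.38644e+00 = 0.1354 ohm*cm

0.1354


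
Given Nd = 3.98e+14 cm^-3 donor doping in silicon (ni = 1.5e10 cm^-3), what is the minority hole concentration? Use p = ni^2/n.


Step 1: Since Nd >> ni, n ≈ Nd = 3.98e+14 cm^-3
Step 2: p = ni^2 / n = (1.5e10)^2 / 3.98e+14
Step 3: p = 2.25e20 / 3.98e+14 = 5.65e+05 cm^-3

5.65e+05


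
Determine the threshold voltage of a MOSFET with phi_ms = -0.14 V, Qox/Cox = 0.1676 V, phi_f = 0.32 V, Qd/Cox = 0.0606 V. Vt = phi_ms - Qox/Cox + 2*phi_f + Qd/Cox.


Step 1: Vt = phi_ms - Qox/Cox + 2*phi_f + Qd/Cox
Step 2: Vt = -0.14 - 0.1676 + 2*0.32 + 0.0606
Step 3: Vt = -0.14 - 0.1676 + 0.64 + 0.0606
Step 4: Vt = 0.393 V

0.393


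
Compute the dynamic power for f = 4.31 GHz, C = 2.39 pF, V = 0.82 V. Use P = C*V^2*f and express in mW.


Step 1: V^2 = 0.82^2 = 0.6724 V^2
Step 2: P = C*V^2*f = 2.39e-12 F * 0.6724 * 4.31e9 Hz
Step 3: P = 6.92632516e-03 W
Step 4: P = 6.926 mW

6.926


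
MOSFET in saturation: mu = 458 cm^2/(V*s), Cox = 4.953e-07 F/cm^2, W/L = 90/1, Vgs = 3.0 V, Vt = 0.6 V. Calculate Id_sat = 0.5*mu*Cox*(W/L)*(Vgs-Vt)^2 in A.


Step 1: Overdrive voltage Vov = Vgs - Vt = 3.0 - 0.6 = 2.4 V
Step 2: W/L = 90/1 = 90
Step 3: Id = 0.5 * 458 * 4.953e-07 * 90 * 2.4^2
Step 4: Id = 5.88e-02 A

5.88e-02


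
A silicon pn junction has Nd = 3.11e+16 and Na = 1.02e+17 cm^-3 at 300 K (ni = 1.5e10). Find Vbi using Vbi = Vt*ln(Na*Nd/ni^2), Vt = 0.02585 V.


Step 1: Compute Na*Nd/ni^2 = 1.02e+17 * 3.11e+16 / (1.5e10)^2 = 1.4099e+13
Step 2: ln(1.4099e+13) = 30.2771
Step 3: Vbi = 0.02585 * 30.2771 = 0.783 V

0.783


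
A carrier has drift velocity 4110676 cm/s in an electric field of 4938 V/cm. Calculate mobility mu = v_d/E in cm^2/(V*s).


Step 1: mu = v_d / E
Step 2: mu = 4110676 / 4938
Step 3: mu = 832.46 cm^2/(V*s)

832.46


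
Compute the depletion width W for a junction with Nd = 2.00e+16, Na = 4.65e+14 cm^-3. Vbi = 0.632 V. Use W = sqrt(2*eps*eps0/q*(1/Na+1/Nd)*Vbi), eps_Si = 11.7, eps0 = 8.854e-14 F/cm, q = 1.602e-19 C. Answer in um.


Step 1: 1/Na + 1/Nd = 1/4.65e+14 + 1/2.00e+16 = 2.20054e-15
Step 2: 2*eps*eps0/q = 2*11.7*8.854e-14/1.602e-19 = 1.293281e+07
Step 3: W^2 = 1.293281e+07 * 2.20054e-15 * 0.632 = 1.79862e-08
Step 4: W = sqrt(1.79862e-08) = 1.341e-04 cm = 1.341 um

1.341
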